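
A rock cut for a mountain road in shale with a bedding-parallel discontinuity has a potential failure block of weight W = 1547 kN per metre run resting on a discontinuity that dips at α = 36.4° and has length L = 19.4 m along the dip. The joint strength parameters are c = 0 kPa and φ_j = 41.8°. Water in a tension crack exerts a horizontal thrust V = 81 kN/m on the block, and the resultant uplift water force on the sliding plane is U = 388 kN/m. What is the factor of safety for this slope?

Resolving the block weight along and normal to the plane and applying the Mohr–Coulomb strength on the joint:
N' = W cosα − U − V sinα = 1547·cos36.4° − 388 − 81·sin36.4° = 809.1 kN/m
Driving force T = W sinα + V cosα = 1547·sin36.4° + 81·cos36.4° = 983.2 kN/m
Resisting force R = c·L + N'·tanφ_j = 0·19.4 + 809.1·tan41.8° = 0.0 + 723.4 = 723.4 kN/m
FS = R / T = 723.4 / 983.2 = 0.736

FS = 0.74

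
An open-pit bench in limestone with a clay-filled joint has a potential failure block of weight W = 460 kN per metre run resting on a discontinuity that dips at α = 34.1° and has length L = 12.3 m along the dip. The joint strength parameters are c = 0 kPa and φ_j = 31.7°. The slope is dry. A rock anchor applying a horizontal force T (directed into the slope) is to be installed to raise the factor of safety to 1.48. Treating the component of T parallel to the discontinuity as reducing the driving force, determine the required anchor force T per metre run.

Resolving forces along and normal to the sliding plane, with the horizontal anchor force T adding T·sinα to the effective normal force and T·cosα acting up the plane against the driving force:
FS = [cL + (W cosα + T sinα) tanφ_j] / [W sinα − T cosα]
Without the anchor: N' = 380.9 kN/m, driving T_d = 257.9 kN/m, resisting R = 0·12.3 + 380.9·tan31.7° = 235.3 kN/m, FS = 0.91.
Setting FS = 1.48 and solving for T:
1.48·(257.9 − T cos34.1°) = 235.3 + T sin34.1°·tan31.7°
T·(sin34.1°·tan31.7° + 1.48·cos34.1°) = 1.48·257.9 − 235.3
T·(0.5606·0.6176 + 1.48·0.8281) = 381.7 − 235.3 = 146.4
T·1.5718 = 146.4
T = 93.2 kN/m

T = 93 kN/m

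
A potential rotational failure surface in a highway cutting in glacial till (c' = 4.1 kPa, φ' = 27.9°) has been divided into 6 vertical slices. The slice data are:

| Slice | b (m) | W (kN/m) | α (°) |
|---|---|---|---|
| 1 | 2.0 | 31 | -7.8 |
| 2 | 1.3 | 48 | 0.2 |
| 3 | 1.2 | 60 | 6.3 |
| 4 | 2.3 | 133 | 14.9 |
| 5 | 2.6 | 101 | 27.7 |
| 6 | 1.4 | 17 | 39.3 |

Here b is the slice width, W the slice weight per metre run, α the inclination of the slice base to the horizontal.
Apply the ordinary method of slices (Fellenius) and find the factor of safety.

Ordinary method of slices: FS = Σ[c'·Δl_i + (W_i cosα_i)·tanφ'] / Σ W_i sinα_i, with Δl_i = b_i / cosα_i.
Slice 1: Δl = 2.0/cos(-7.8°) = 2.019 m; N'_1 = 31·cos(-7.8°) = 30.7; c'Δl = 8.28; W sinα = -4.2
Slice 2: Δl = 1.3/cos0.2° = 1.300 m; N'_2 = 48·cos0.2° = 48.0; c'Δl = 5.33; W sinα = 0.2
Slice 3: Δl = 1.2/cos6.3° = 1.207 m; N'_3 = 60·cos6.3° = 59.6; c'Δl = 4.95; W sinα = 6.6
Slice 4: Δl = 2.3/cos14.9° = 2.380 m; N'_4 = 133·cos14.9° = 128.5; c'Δl = 9.76; W sinα = 34.2
Slice 5: Δl = 2.6/cos27.7° = 2.937 m; N'_5 = 101·cos27.7° = 89.4; c'Δl = 12.04; W sinα = 46.9
Slice 6: Δl = 1.4/cos39.3° = 1.809 m; N'_6 = 17·cos39.3° = 13.2; c'Δl = 7.42; W sinα = 10.8
Σc'Δl = 47.8 kN/m; ΣN' = 369.5 kN/m; ΣW sinα = 94.5 kN/m
Resisting = 47.8 + 369.5·tan27.9° = 47.8 + 195.6 = 243.4 kN/m
FS = 243.4 / 94.5 = 2.577

FS = 2.58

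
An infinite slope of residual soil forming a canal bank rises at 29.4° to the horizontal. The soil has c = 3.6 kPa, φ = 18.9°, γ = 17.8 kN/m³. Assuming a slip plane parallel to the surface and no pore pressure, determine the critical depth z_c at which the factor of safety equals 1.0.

z_c = 1.21 m

Setting FS = 1.00 in FS = [c + γz cos²β tanφ] / [γz sinβ cosβ] and solving for z:
z = c / [γ cosβ (FS·sinβ − cosβ·tanφ)]
  = 3.6 / [17.8·cos29.4°·(1.00·sin29.4° − cos29.4°·tan18.9°)]
  = 3.6 / [17.8·0.8712·(1.00·0.4909 − 0.8712·0.3424)]
  = 3.6 / 2.9871 = 1.205 m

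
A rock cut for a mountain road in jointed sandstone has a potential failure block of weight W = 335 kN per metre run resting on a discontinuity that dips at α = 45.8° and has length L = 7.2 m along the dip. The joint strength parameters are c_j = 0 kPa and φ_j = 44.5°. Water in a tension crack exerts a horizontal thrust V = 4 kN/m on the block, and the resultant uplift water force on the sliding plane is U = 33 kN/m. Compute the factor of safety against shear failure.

Resolving the block weight along and normal to the plane and applying the Mohr–Coulomb strength on the joint:
N' = W cosα − U − V sinα = 335·cos45.8° − 33 − 4·sin45.8° = 197.7 kN/m
Driving force T = W sinα + V cosα = 335·sin45.8° + 4·cos45.8° = 243.0 kN/m
Resisting force R = c_j·L + N'·tanφ_j = 0·7.2 + 197.7·tan44.5° = 0.0 + 194.3 = 194.3 kN/m
FS = R / T = 194.3 / 243.0 = 0.800

FS = 0.80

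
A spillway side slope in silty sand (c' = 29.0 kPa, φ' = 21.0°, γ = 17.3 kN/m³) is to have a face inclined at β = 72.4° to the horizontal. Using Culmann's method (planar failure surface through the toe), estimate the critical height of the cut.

H_c = 15.86 m

Culmann's analysis gives the critical failure plane at α_cr = (β + φ')/2 = (72.4 + 21.0)/2 = 46.7°, and the critical height
H_c = (4c'/γ) · sinβ cosφ' / [1 − cos(β − φ')]
    = (4·29.0/17.3) · sin72.4°·cos21.0° / [1 − cos(51.4°)]
    = 6.705 · 0.9532·0.9336 / [1 − 0.6239]
    = 6.705 · 0.8899 / 0.3761
    = 15.86 m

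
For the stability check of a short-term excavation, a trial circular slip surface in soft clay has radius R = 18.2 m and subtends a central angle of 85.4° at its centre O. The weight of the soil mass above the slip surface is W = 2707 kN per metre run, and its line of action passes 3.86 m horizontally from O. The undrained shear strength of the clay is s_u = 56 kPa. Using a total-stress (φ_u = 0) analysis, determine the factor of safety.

Taking moments about the centre O, the resisting moment is provided by the undrained shear strength acting along the arc:
Arc length L_a = R·θ = 18.2·(85.4°·π/180) = 18.2·1.4905 = 27.13 m
M_R = s_u·L_a·R = 56·27.13·18.2 = 27648.1 kN·m/m
M_D = W·d = 2707·3.86 = 10449.0 kN·m/m
FS = M_R / M_D = 27648.1 / 10449.0 = 2.646

FS = 2.65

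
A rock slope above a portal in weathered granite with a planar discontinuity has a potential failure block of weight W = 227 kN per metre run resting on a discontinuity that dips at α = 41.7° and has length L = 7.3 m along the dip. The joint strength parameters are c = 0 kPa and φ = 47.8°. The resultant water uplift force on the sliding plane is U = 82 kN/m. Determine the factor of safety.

Resolving the block weight along and normal to the plane and applying the Mohr–Coulomb strength on the joint:
N' = W cosα − U = 227·cos41.7° − 82 = 87.5 kN/m
Driving force T = W sinα = 227·sin41.7° = 151.0 kN/m
Resisting force R = c·L + N'·tanφ = 0·7.3 + 87.5·tan47.8° = 0.0 + 96.5 = 96.5 kN/m
FS = R / T = 96.5 / 151.0 = 0.639

FS = 0.64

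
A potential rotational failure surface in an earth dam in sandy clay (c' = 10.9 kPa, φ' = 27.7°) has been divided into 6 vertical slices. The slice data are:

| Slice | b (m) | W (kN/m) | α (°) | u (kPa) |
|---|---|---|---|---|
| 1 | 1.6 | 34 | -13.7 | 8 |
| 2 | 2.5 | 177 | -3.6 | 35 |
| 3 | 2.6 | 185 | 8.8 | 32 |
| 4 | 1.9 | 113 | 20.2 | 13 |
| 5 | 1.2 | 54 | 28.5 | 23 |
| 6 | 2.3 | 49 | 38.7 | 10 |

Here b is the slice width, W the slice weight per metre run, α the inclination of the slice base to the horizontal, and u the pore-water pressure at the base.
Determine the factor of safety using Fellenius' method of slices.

FS = 2.93

Ordinary method of slices: FS = Σ[c'·Δl_i + (W_i cosα_i − u_i·Δl_i)·tanφ'] / Σ W_i sinα_i, with Δl_i = b_i / cosα_i.
Slice 1: Δl = 1.6/cos(-13.7°) = 1.647 m; N'_1 = 34·cos(-13.7°) − 8·1.647 = 19.9; c'Δl = 17.95; W sinα = -8.1
Slice 2: Δl = 2.5/cos(-3.6°) = 2.505 m; N'_2 = 177·cos(-3.6°) − 35·2.505 = 89.0; c'Δl = 27.30; W sinα = -11.1
Slice 3: Δl = 2.6/cos8.8° = 2.631 m; N'_3 = 185·cos8.8° − 32·2.631 = 98.6; c'Δl = 28.68; W sinα = 28.3
Slice 4: Δl = 1.9/cos20.2° = 2.025 m; N'_4 = 113·cos20.2° − 13·2.025 = 79.7; c'Δl = 22.07; W sinα = 39.0
Slice 5: Δl = 1.2/cos28.5° = 1.365 m; N'_5 = 54·cos28.5° − 23·1.365 = 16.1; c'Δl = 14.88; W sinα = 25.8
Slice 6: Δl = 2.3/cos38.7° = 2.947 m; N'_6 = 49·cos38.7° − 10·2.947 = 8.8; c'Δl = 32.12; W sinα = 30.6
Σc'Δl = 143.0 kN/m; ΣN' = 312.0 kN/m; ΣW sinα = 104.6 kN/m
Resisting = 143.0 + 312.0·tan27.7° = 143.0 + 163.8 = 306.8 kN/m
FS = 306.8 / 104.6 = 2.934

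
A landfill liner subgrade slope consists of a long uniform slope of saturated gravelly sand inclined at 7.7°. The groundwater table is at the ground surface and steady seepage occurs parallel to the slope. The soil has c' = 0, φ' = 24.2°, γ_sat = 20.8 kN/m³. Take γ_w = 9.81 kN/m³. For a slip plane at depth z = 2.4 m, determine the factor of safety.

With seepage parallel to the slope and the water table at the surface, the effective normal stress on the slip plane uses the buoyant unit weight γ' = γ_sat − γ_w while the driving shear stress uses γ_sat:
FS = [c' + γ' z cos²β tanφ'] / [γ_sat z sinβ cosβ]
(For c' = 0 this reduces to FS = (γ'/γ_sat)·tanφ'/tanβ.)
γ' = 20.8 − 9.81 = 10.99 kN/m³
Numerator = 0.0 + 10.99·2.4·cos²7.7°·tan24.2° = 0.0 + 10.99·2.4·0.9820·0.4494 = 11.641 kPa
Denominator = 20.8·2.4·sin7.7°·cos7.7° = 20.8·2.4·0.1340·0.9910 = 6.628 kPa
FS = 11.641 / 6.628 = 1.756

FS = 1.76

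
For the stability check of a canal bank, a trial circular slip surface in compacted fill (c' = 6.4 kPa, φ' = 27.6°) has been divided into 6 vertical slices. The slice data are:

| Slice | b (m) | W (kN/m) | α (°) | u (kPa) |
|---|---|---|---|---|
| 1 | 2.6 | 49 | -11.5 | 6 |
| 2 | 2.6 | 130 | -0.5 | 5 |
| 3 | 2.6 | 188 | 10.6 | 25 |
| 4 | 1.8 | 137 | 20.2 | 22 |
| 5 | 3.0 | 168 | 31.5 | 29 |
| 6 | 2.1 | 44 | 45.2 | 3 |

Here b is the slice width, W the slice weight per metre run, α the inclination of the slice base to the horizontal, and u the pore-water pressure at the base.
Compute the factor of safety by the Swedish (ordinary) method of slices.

FS = 1.70

Ordinary method of slices: FS = Σ[c'·Δl_i + (W_i cosα_i − u_i·Δl_i)·tanφ'] / Σ W_i sinα_i, with Δl_i = b_i / cosα_i.
Slice 1: Δl = 2.6/cos(-11.5°) = 2.653 m; N'_1 = 49·cos(-11.5°) − 6·2.653 = 32.1; c'Δl = 16.98; W sinα = -9.8
Slice 2: Δl = 2.6/cos(-0.5°) = 2.600 m; N'_2 = 130·cos(-0.5°) − 5·2.600 = 117.0; c'Δl = 16.64; W sinα = -1.1
Slice 3: Δl = 2.6/cos10.6° = 2.645 m; N'_3 = 188·cos10.6° − 25·2.645 = 118.7; c'Δl = 16.93; W sinα = 34.6
Slice 4: Δl = 1.8/cos20.2° = 1.918 m; N'_4 = 137·cos20.2° − 22·1.918 = 86.4; c'Δl = 12.27; W sinα = 47.3
Slice 5: Δl = 3.0/cos31.5° = 3.518 m; N'_5 = 168·cos31.5° − 29·3.518 = 41.2; c'Δl = 22.52; W sinα = 87.8
Slice 6: Δl = 2.1/cos45.2° = 2.980 m; N'_6 = 44·cos45.2° − 3·2.980 = 22.1; c'Δl = 19.07; W sinα = 31.2
Σc'Δl = 104.4 kN/m; ΣN' = 417.4 kN/m; ΣW sinα = 190.0 kN/m
Resisting = 104.4 + 417.4·tan27.6° = 104.4 + 218.2 = 322.6 kN/m
FS = 322.6 / 190.0 = 1.698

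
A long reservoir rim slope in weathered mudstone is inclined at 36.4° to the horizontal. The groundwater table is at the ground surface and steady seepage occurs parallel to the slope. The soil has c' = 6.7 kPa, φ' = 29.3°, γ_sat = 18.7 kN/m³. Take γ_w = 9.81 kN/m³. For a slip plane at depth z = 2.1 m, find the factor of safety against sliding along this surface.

With seepage parallel to the slope and the water table at the surface, the effective normal stress on the slip plane uses the buoyant unit weight γ' = γ_sat − γ_w while the driving shear stress uses γ_sat:
FS = [c' + γ' z cos²β tanφ'] / [γ_sat z sinβ cosβ]
γ' = 18.7 − 9.81 = 8.89 kN/m³
Numerator = 6.7 + 8.89·2.1·cos²36.4°·tan29.3° = 6.7 + 8.89·2.1·0.6479·0.5612 = 13.487 kPa
Denominator = 18.7·2.1·sin36.4°·cos36.4° = 18.7·2.1·0.5934·0.8049 = 18.757 kPa
FS = 13.487 / 18.757 = 0.719

FS = 0.72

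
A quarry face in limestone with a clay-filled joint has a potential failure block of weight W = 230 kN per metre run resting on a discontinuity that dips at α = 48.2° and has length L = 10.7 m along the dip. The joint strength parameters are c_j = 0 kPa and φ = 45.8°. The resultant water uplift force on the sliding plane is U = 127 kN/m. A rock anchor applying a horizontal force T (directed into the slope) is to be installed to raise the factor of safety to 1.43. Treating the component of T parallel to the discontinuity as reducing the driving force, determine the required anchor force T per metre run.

T = 127 kN/m

Resolving forces along and normal to the sliding plane, with the horizontal anchor force T adding T·sinα to the effective normal force and T·cosα acting up the plane against the driving force:
FS = [c_jL + (W cosα − U + T sinα) tanφ] / [W sinα − T cosα]
Without the anchor: N' = 26.3 kN/m, driving T_d = 171.5 kN/m, resisting R = 0·10.7 + 26.3·tan45.8° = 27.0 kN/m, FS = 0.16.
Setting FS = 1.43 and solving for T:
1.43·(171.5 − T cos48.2°) = 27.0 + T sin48.2°·tan45.8°
T·(sin48.2°·tan45.8° + 1.43·cos48.2°) = 1.43·171.5 − 27.0
T·(0.7455·1.0283 + 1.43·0.6665) = 245.2 − 27.0 = 218.1
T·1.7197 = 218.1
T = 126.8 kN/m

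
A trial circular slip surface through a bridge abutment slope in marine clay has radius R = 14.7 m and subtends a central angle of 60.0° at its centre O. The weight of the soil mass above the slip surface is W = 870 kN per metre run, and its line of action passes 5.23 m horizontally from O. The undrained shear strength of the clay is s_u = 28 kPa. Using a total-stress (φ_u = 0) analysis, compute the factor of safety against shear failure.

Taking moments about the centre O, the resisting moment is provided by the undrained shear strength acting along the arc:
Arc length L_a = R·θ = 14.7·(60.0°·π/180) = 14.7·1.0472 = 15.39 m
M_R = s_u·L_a·R = 28·15.39·14.7 = 6336.1 kN·m/m
M_D = W·d = 870·5.23 = 4550.1 kN·m/m
FS = M_R / M_D = 6336.1 / 4550.1 = 1.393

FS = 1.39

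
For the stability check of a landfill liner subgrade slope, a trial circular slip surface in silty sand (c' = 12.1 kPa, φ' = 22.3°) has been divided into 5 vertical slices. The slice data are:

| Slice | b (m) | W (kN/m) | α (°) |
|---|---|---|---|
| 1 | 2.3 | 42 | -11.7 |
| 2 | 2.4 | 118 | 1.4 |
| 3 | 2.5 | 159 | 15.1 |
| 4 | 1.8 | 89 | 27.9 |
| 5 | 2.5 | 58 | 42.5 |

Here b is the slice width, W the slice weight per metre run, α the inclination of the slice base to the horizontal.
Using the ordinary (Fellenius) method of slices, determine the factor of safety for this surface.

FS = 2.85

Ordinary method of slices: FS = Σ[c'·Δl_i + (W_i cosα_i)·tanφ'] / Σ W_i sinα_i, with Δl_i = b_i / cosα_i.
Slice 1: Δl = 2.3/cos(-11.7°) = 2.349 m; N'_1 = 42·cos(-11.7°) = 41.1; c'Δl = 28.42; W sinα = -8.5
Slice 2: Δl = 2.4/cos1.4° = 2.401 m; N'_2 = 118·cos1.4° = 118.0; c'Δl = 29.05; W sinα = 2.9
Slice 3: Δl = 2.5/cos15.1° = 2.589 m; N'_3 = 159·cos15.1° = 153.5; c'Δl = 31.33; W sinα = 41.4
Slice 4: Δl = 1.8/cos27.9° = 2.037 m; N'_4 = 89·cos27.9° = 78.7; c'Δl = 24.64; W sinα = 41.6
Slice 5: Δl = 2.5/cos42.5° = 3.391 m; N'_5 = 58·cos42.5° = 42.8; c'Δl = 41.03; W sinα = 39.2
Σc'Δl = 154.5 kN/m; ΣN' = 434.0 kN/m; ΣW sinα = 116.6 kN/m
Resisting = 154.5 + 434.0·tan22.3° = 154.5 + 178.0 = 332.5 kN/m
FS = 332.5 / 116.6 = 2.851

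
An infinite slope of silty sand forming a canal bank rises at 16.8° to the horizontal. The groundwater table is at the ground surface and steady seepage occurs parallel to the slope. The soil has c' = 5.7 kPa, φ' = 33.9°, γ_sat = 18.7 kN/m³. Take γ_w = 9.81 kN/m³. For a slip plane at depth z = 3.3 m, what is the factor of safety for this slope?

With seepage parallel to the slope and the water table at the surface, the effective normal stress on the slip plane uses the buoyant unit weight γ' = γ_sat − γ_w while the driving shear stress uses γ_sat:
FS = [c' + γ' z cos²β tanφ'] / [γ_sat z sinβ cosβ]
γ' = 18.7 − 9.81 = 8.89 kN/m³
Numerator = 5.7 + 8.89·3.3·cos²16.8°·tan33.9° = 5.7 + 8.89·3.3·0.9165·0.6720 = 23.767 kPa
Denominator = 18.7·3.3·sin16.8°·cos16.8° = 18.7·3.3·0.2890·0.9573 = 17.075 kPa
FS = 23.767 / 17.075 = 1.392

FS = 1.39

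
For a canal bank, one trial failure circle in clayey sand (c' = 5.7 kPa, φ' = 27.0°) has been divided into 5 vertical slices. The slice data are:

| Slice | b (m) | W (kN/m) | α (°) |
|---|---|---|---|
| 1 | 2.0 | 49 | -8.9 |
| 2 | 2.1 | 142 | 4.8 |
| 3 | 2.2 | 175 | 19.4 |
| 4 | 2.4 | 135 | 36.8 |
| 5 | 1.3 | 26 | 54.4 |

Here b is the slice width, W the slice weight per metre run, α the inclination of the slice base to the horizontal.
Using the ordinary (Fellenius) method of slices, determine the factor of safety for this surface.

Ordinary method of slices: FS = Σ[c'·Δl_i + (W_i cosα_i)·tanφ'] / Σ W_i sinα_i, with Δl_i = b_i / cosα_i.
Slice 1: Δl = 2.0/cos(-8.9°) = 2.024 m; N'_1 = 49·cos(-8.9°) = 48.4; c'Δl = 11.54; W sinα = -7.6
Slice 2: Δl = 2.1/cos4.8° = 2.107 m; N'_2 = 142·cos4.8° = 141.5; c'Δl = 12.01; W sinα = 11.9
Slice 3: Δl = 2.2/cos19.4° = 2.332 m; N'_3 = 175·cos19.4° = 165.1; c'Δl = 13.29; W sinα = 58.1
Slice 4: Δl = 2.4/cos36.8° = 2.997 m; N'_4 = 135·cos36.8° = 108.1; c'Δl = 17.08; W sinα = 80.9
Slice 5: Δl = 1.3/cos54.4° = 2.233 m; N'_5 = 26·cos54.4° = 15.1; c'Δl = 12.73; W sinα = 21.1
Σc'Δl = 66.7 kN/m; ΣN' = 478.2 kN/m; ΣW sinα = 164.4 kN/m
Resisting = 66.7 + 478.2·tan27.0° = 66.7 + 243.7 = 310.3 kN/m
FS = 310.3 / 164.4 = 1.887

FS = 1.89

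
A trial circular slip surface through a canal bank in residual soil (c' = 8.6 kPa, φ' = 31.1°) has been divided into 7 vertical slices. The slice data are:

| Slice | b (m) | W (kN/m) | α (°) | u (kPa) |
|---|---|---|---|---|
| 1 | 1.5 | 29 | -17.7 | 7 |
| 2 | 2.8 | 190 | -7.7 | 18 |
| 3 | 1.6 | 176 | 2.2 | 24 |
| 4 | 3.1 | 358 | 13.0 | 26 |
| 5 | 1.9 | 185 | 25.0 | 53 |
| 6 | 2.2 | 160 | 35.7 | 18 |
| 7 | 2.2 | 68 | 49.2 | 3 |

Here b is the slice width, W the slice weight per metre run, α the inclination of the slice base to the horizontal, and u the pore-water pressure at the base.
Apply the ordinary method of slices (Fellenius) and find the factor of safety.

FS = 2.14

Ordinary method of slices: FS = Σ[c'·Δl_i + (W_i cosα_i − u_i·Δl_i)·tanφ'] / Σ W_i sinα_i, with Δl_i = b_i / cosα_i.
Slice 1: Δl = 1.5/cos(-17.7°) = 1.575 m; N'_1 = 29·cos(-17.7°) − 7·1.575 = 16.6; c'Δl = 13.54; W sinα = -8.8
Slice 2: Δl = 2.8/cos(-7.7°) = 2.825 m; N'_2 = 190·cos(-7.7°) − 18·2.825 = 137.4; c'Δl = 24.30; W sinα = -25.5
Slice 3: Δl = 1.6/cos2.2° = 1.601 m; N'_3 = 176·cos2.2° − 24·1.601 = 137.4; c'Δl = 13.77; W sinα = 6.8
Slice 4: Δl = 3.1/cos13.0° = 3.182 m; N'_4 = 358·cos13.0° − 26·3.182 = 266.1; c'Δl = 27.36; W sinα = 80.5
Slice 5: Δl = 1.9/cos25.0° = 2.096 m; N'_5 = 185·cos25.0° − 53·2.096 = 56.6; c'Δl = 18.03; W sinα = 78.2
Slice 6: Δl = 2.2/cos35.7° = 2.709 m; N'_6 = 160·cos35.7° − 18·2.709 = 81.2; c'Δl = 23.30; W sinα = 93.4
Slice 7: Δl = 2.2/cos49.2° = 3.367 m; N'_7 = 68·cos49.2° − 3·3.367 = 34.3; c'Δl = 28.96; W sinα = 51.5
Σc'Δl = 149.3 kN/m; ΣN' = 729.6 kN/m; ΣW sinα = 276.0 kN/m
Resisting = 149.3 + 729.6·tan31.1° = 149.3 + 440.1 = 589.4 kN/m
FS = 589.4 / 276.0 = 2.135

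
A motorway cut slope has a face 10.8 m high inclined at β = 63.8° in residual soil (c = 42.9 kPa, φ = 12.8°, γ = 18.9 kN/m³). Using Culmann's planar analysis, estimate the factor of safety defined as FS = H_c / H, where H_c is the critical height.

FS = 1.98

H_c = (4c/γ) · sinβ cosφ / [1 − cos(β − φ)]
    = (4·42.9/18.9) · sin63.8°·cos12.8° / [1 − cos51.0°]
    = 9.079 · 0.8750 / 0.3707 = 21.43 m
FS = H_c / H = 21.43 / 10.8 = 1.984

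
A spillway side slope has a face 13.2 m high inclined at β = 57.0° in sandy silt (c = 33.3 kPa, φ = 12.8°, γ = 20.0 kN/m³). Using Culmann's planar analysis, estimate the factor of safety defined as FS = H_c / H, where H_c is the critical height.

H_c = (4c/γ) · sinβ cosφ / [1 − cos(β − φ)]
    = (4·33.3/20.0) · sin57.0°·cos12.8° / [1 − cos44.2°]
    = 6.660 · 0.8178 / 0.2831 = 19.24 m
FS = H_c / H = 19.24 / 13.2 = 1.458

FS = 1.46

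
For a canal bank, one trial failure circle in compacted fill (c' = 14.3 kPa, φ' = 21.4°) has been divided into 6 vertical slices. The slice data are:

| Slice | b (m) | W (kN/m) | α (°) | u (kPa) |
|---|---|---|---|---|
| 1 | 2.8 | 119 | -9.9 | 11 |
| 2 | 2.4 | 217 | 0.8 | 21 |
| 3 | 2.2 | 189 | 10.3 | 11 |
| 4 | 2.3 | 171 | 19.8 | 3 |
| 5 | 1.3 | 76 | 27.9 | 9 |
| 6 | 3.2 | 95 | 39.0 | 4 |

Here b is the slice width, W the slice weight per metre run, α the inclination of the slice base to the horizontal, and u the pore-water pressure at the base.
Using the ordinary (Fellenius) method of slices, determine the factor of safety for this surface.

Ordinary method of slices: FS = Σ[c'·Δl_i + (W_i cosα_i − u_i·Δl_i)·tanφ'] / Σ W_i sinα_i, with Δl_i = b_i / cosα_i.
Slice 1: Δl = 2.8/cos(-9.9°) = 2.842 m; N'_1 = 119·cos(-9.9°) − 11·2.842 = 86.0; c'Δl = 40.65; W sinα = -20.5
Slice 2: Δl = 2.4/cos0.8° = 2.400 m; N'_2 = 217·cos0.8° − 21·2.400 = 166.6; c'Δl = 34.32; W sinα = 3.0
Slice 3: Δl = 2.2/cos10.3° = 2.236 m; N'_3 = 189·cos10.3° − 11·2.236 = 161.4; c'Δl = 31.98; W sinα = 33.8
Slice 4: Δl = 2.3/cos19.8° = 2.445 m; N'_4 = 171·cos19.8° − 3·2.445 = 153.6; c'Δl = 34.96; W sinα = 57.9
Slice 5: Δl = 1.3/cos27.9° = 1.471 m; N'_5 = 76·cos27.9° − 9·1.471 = 53.9; c'Δl = 21.03; W sinα = 35.6
Slice 6: Δl = 3.2/cos39.0° = 4.118 m; N'_6 = 95·cos39.0° − 4·4.118 = 57.4; c'Δl = 58.88; W sinα = 59.8
Σc'Δl = 221.8 kN/m; ΣN' = 678.7 kN/m; ΣW sinα = 169.6 kN/m
Resisting = 221.8 + 678.7·tan21.4° = 221.8 + 266.0 = 487.8 kN/m
FS = 487.8 / 169.6 = 2.876

FS = 2.88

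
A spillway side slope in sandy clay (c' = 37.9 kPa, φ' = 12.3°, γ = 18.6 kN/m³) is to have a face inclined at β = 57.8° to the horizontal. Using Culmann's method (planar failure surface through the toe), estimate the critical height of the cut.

Culmann's analysis gives the critical failure plane at α_cr = (β + φ')/2 = (57.8 + 12.3)/2 = 35.0°, and the critical height
H_c = (4c'/γ) · sinβ cosφ' / [1 − cos(β − φ')]
    = (4·37.9/18.6) · sin57.8°·cos12.3° / [1 − cos(45.5°)]
    = 8.151 · 0.8462·0.9770 / [1 − 0.7009]
    = 8.151 · 0.8268 / 0.2991
    = 22.53 m

H_c = 22.53 m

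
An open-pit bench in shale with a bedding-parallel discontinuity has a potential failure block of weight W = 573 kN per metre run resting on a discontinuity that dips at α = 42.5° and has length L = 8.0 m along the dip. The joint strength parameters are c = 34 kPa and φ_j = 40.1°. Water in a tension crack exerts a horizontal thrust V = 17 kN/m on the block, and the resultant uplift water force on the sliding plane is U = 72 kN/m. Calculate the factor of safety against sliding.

Resolving the block weight along and normal to the plane and applying the Mohr–Coulomb strength on the joint:
N' = W cosα − U − V sinα = 573·cos42.5° − 72 − 17·sin42.5° = 339.0 kN/m
Driving force T = W sinα + V cosα = 573·sin42.5° + 17·cos42.5° = 399.6 kN/m
Resisting force R = c·L + N'·tanφ_j = 34·8.0 + 339.0·tan40.1° = 272.0 + 285.4 = 557.4 kN/m
FS = R / T = 557.4 / 399.6 = 1.395

FS = 1.39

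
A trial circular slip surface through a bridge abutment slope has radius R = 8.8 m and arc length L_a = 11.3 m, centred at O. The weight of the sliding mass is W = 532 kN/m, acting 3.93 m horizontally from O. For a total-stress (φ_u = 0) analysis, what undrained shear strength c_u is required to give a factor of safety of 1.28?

c_u = 26.9 kPa

FS = c_u·L_a·R / (W·d), so c_u = FS·W·d / (L_a·R).
c_u = 1.28·532·3.93 / (11.30·8.8) = 2676.2 / 99.44 = 26.91 kPa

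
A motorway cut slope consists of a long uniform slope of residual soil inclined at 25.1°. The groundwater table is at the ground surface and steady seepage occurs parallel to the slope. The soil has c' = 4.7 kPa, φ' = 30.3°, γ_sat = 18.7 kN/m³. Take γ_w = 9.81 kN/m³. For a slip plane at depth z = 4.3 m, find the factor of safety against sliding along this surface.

With seepage parallel to the slope and the water table at the surface, the effective normal stress on the slip plane uses the buoyant unit weight γ' = γ_sat − γ_w while the driving shear stress uses γ_sat:
FS = [c' + γ' z cos²β tanφ'] / [γ_sat z sinβ cosβ]
γ' = 18.7 − 9.81 = 8.89 kN/m³
Numerator = 4.7 + 8.89·4.3·cos²25.1°·tan30.3° = 4.7 + 8.89·4.3·0.8201·0.5844 = 23.018 kPa
Denominator = 18.7·4.3·sin25.1°·cos25.1° = 18.7·4.3·0.4242·0.9056 = 30.889 kPa
FS = 23.018 / 30.889 = 0.745

FS = 0.75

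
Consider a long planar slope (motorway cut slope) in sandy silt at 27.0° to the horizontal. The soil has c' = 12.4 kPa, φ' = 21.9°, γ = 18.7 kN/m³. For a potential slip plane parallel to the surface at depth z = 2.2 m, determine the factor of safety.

FS = 1.53

For an infinite slope with a slip plane parallel to the surface (no pore pressure): FS = [c' + γz cos²β tanφ'] / [γz sinβ cosβ].
γz = 18.7·2.2 = 41.14 kN/m²
Numerator = 12.4 + 41.14·cos²27.0°·tan21.9° = 12.4 + 41.14·0.7939·0.4020 = 25.530 kPa
Denominator = 41.14·sin27.0°·cos27.0° = 41.14·0.4540·0.8910 = 16.641 kPa
FS = 25.530 / 16.641 = 1.534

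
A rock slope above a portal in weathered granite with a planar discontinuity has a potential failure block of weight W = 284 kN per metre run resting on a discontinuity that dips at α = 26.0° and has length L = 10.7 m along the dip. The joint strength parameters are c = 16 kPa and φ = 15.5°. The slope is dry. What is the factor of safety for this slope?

FS = 1.94

Resolving the block weight along and normal to the plane and applying the Mohr–Coulomb strength on the joint:
N' = W cosα = 284·cos26.0° = 255.3 kN/m
Driving force T = W sinα = 284·sin26.0° = 124.5 kN/m
Resisting force R = c·L + N'·tanφ = 16·10.7 + 255.3·tan15.5° = 171.2 + 70.8 = 242.0 kN/m
FS = R / T = 242.0 / 124.5 = 1.944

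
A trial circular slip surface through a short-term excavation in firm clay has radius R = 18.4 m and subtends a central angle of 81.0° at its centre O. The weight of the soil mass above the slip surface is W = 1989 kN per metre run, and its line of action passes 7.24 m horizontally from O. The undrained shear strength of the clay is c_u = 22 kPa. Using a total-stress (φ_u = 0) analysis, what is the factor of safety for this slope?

Taking moments about the centre O, the resisting moment is provided by the undrained shear strength acting along the arc:
Arc length L_a = R·θ = 18.4·(81.0°·π/180) = 18.4·1.4137 = 26.01 m
M_R = c_u·L_a·R = 22·26.01·18.4 = 10529.8 kN·m/m
M_D = W·d = 1989·7.24 = 14400.4 kN·m/m
FS = M_R / M_D = 10529.8 / 14400.4 = 0.731

FS = 0.73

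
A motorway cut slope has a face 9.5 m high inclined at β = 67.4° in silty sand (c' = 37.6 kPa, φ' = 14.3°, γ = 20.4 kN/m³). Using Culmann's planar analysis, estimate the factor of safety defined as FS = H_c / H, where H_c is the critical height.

H_c = (4c'/γ) · sinβ cosφ' / [1 − cos(β − φ')]
    = (4·37.6/20.4) · sin67.4°·cos14.3° / [1 − cos53.1°]
    = 7.373 · 0.8946 / 0.3996 = 16.51 m
FS = H_c / H = 16.51 / 9.5 = 1.737

FS = 1.74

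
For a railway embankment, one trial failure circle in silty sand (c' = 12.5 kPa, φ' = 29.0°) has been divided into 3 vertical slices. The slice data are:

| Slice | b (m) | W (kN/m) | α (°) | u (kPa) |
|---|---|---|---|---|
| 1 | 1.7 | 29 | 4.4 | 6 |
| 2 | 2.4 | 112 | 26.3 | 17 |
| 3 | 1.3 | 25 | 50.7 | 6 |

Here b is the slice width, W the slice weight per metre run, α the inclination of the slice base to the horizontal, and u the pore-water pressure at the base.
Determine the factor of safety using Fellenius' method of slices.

FS = 1.73

Ordinary method of slices: FS = Σ[c'·Δl_i + (W_i cosα_i − u_i·Δl_i)·tanφ'] / Σ W_i sinα_i, with Δl_i = b_i / cosα_i.
Slice 1: Δl = 1.7/cos4.4° = 1.705 m; N'_1 = 29·cos4.4° − 6·1.705 = 18.7; c'Δl = 21.31; W sinα = 2.2
Slice 2: Δl = 2.4/cos26.3° = 2.677 m; N'_2 = 112·cos26.3° − 17·2.677 = 54.9; c'Δl = 33.46; W sinα = 49.6
Slice 3: Δl = 1.3/cos50.7° = 2.052 m; N'_3 = 25·cos50.7° − 6·2.052 = 3.5; c'Δl = 25.66; W sinα = 19.3
Σc'Δl = 80.4 kN/m; ΣN' = 77.1 kN/m; ΣW sinα = 71.2 kN/m
Resisting = 80.4 + 77.1·tan29.0° = 80.4 + 42.7 = 123.2 kN/m
FS = 123.2 / 71.2 = 1.730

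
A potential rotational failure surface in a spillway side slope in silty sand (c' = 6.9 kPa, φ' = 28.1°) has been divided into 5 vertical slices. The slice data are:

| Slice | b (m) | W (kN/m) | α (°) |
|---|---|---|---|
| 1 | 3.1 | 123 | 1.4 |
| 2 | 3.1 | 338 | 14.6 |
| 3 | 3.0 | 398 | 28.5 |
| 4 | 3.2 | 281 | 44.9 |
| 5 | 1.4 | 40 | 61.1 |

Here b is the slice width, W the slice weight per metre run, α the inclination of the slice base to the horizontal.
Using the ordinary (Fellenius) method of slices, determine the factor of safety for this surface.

Ordinary method of slices: FS = Σ[c'·Δl_i + (W_i cosα_i)·tanφ'] / Σ W_i sinα_i, with Δl_i = b_i / cosα_i.
Slice 1: Δl = 3.1/cos1.4° = 3.101 m; N'_1 = 123·cos1.4° = 123.0; c'Δl = 21.40; W sinα = 3.0
Slice 2: Δl = 3.1/cos14.6° = 3.203 m; N'_2 = 338·cos14.6° = 327.1; c'Δl = 22.10; W sinα = 85.2
Slice 3: Δl = 3.0/cos28.5° = 3.414 m; N'_3 = 398·cos28.5° = 349.8; c'Δl = 23.55; W sinα = 189.9
Slice 4: Δl = 3.2/cos44.9° = 4.518 m; N'_4 = 281·cos44.9° = 199.0; c'Δl = 31.17; W sinα = 198.3
Slice 5: Δl = 1.4/cos61.1° = 2.897 m; N'_5 = 40·cos61.1° = 19.3; c'Δl = 19.99; W sinα = 35.0
Σc'Δl = 118.2 kN/m; ΣN' = 1018.2 kN/m; ΣW sinα = 511.5 kN/m
Resisting = 118.2 + 1018.2·tan28.1° = 118.2 + 543.7 = 661.9 kN/m
FS = 661.9 / 511.5 = 1.294

FS = 1.29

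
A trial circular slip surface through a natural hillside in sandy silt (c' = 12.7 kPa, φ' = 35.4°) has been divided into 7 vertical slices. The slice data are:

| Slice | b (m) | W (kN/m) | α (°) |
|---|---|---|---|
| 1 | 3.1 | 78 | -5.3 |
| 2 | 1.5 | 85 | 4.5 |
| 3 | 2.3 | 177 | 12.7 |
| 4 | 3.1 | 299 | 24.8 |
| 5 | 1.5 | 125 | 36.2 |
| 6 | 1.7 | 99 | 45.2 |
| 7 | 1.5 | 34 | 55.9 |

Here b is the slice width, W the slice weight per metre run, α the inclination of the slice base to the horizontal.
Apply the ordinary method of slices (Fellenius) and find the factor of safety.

FS = 2.34

Ordinary method of slices: FS = Σ[c'·Δl_i + (W_i cosα_i)·tanφ'] / Σ W_i sinα_i, with Δl_i = b_i / cosα_i.
Slice 1: Δl = 3.1/cos(-5.3°) = 3.113 m; N'_1 = 78·cos(-5.3°) = 77.7; c'Δl = 39.54; W sinα = -7.2
Slice 2: Δl = 1.5/cos4.5° = 1.505 m; N'_2 = 85·cos4.5° = 84.7; c'Δl = 19.11; W sinα = 6.7
Slice 3: Δl = 2.3/cos12.7° = 2.358 m; N'_3 = 177·cos12.7° = 172.7; c'Δl = 29.94; W sinα = 38.9
Slice 4: Δl = 3.1/cos24.8° = 3.415 m; N'_4 = 299·cos24.8° = 271.4; c'Δl = 43.37; W sinα = 125.4
Slice 5: Δl = 1.5/cos36.2° = 1.859 m; N'_5 = 125·cos36.2° = 100.9; c'Δl = 23.61; W sinα = 73.8
Slice 6: Δl = 1.7/cos45.2° = 2.413 m; N'_6 = 99·cos45.2° = 69.8; c'Δl = 30.64; W sinα = 70.2
Slice 7: Δl = 1.5/cos55.9° = 2.676 m; N'_7 = 34·cos55.9° = 19.1; c'Δl = 33.98; W sinα = 28.2
Σc'Δl = 220.2 kN/m; ΣN' = 796.2 kN/m; ΣW sinα = 336.0 kN/m
Resisting = 220.2 + 796.2·tan35.4° = 220.2 + 565.8 = 786.0 kN/m
FS = 786.0 / 336.0 = 2.339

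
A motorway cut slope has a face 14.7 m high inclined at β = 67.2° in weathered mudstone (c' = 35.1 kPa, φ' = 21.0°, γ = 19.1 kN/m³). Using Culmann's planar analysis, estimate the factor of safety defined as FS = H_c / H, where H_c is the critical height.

FS = 1.40

H_c = (4c'/γ) · sinβ cosφ' / [1 − cos(β − φ')]
    = (4·35.1/19.1) · sin67.2°·cos21.0° / [1 − cos46.2°]
    = 7.351 · 0.8606 / 0.3079 = 20.55 m
FS = H_c / H = 20.55 / 14.7 = 1.398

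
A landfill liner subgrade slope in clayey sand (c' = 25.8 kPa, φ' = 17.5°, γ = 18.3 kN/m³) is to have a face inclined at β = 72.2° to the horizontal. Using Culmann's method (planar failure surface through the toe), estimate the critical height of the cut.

Culmann's analysis gives the critical failure plane at α_cr = (β + φ')/2 = (72.2 + 17.5)/2 = 44.9°, and the critical height
H_c = (4c'/γ) · sinβ cosφ' / [1 − cos(β − φ')]
    = (4·25.8/18.3) · sin72.2°·cos17.5° / [1 − cos(54.7°)]
    = 5.639 · 0.9521·0.9537 / [1 − 0.5779]
    = 5.639 · 0.9081 / 0.4221
    = 12.13 m

H_c = 12.13 m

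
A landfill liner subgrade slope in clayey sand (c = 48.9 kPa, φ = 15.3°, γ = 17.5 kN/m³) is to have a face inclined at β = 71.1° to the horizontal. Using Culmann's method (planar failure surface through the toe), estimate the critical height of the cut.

H_c = 23.29 m

Culmann's analysis gives the critical failure plane at α_cr = (β + φ)/2 = (71.1 + 15.3)/2 = 43.2°, and the critical height
H_c = (4c/γ) · sinβ cosφ / [1 − cos(β − φ)]
    = (4·48.9/17.5) · sin71.1°·cos15.3° / [1 − cos(55.8°)]
    = 11.177 · 0.9461·0.9646 / [1 − 0.5621]
    = 11.177 · 0.9126 / 0.4379
    = 23.29 m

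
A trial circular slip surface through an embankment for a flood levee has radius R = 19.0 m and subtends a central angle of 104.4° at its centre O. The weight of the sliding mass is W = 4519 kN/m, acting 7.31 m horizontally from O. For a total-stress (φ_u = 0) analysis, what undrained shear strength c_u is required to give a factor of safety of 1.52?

FS = c_u·L_a·R / (W·d), so c_u = FS·W·d / (L_a·R).
Arc length L_a = R·θ = 19.0·(104.4°·π/180) = 19.0·1.8221 = 34.62 m
c_u = 1.52·4519·7.31 / (34.62·19.0) = 50211.5 / 657.79 = 76.33 kPa

c_u = 76.3 kPa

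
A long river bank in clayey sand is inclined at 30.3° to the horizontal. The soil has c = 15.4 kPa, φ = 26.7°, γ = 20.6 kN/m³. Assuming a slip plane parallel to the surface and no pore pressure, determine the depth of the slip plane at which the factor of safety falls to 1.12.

Setting FS = 1.12 in FS = [c + γz cos²β tanφ] / [γz sinβ cosβ] and solving for z:
z = c / [γ cosβ (FS·sinβ − cosβ·tanφ)]
  = 15.4 / [20.6·cos30.3°·(1.12·sin30.3° − cos30.3°·tan26.7°)]
  = 15.4 / [20.6·0.8634·(1.12·0.5045 − 0.8634·0.5029)]
  = 15.4 / 2.3269 = 6.618 m

z = 6.62 m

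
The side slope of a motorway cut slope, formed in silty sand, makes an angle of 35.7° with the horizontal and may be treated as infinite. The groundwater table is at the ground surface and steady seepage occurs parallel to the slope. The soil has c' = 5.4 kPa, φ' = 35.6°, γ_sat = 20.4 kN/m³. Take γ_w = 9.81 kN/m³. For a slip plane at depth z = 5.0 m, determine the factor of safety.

FS = 0.63

With seepage parallel to the slope and the water table at the surface, the effective normal stress on the slip plane uses the buoyant unit weight γ' = γ_sat − γ_w while the driving shear stress uses γ_sat:
FS = [c' + γ' z cos²β tanφ'] / [γ_sat z sinβ cosβ]
γ' = 20.4 − 9.81 = 10.59 kN/m³
Numerator = 5.4 + 10.59·5.0·cos²35.7°·tan35.6° = 5.4 + 10.59·5.0·0.6595·0.7159 = 30.400 kPa
Denominator = 20.4·5.0·sin35.7°·cos35.7° = 20.4·5.0·0.5835·0.8121 = 48.336 kPa
FS = 30.400 / 48.336 = 0.629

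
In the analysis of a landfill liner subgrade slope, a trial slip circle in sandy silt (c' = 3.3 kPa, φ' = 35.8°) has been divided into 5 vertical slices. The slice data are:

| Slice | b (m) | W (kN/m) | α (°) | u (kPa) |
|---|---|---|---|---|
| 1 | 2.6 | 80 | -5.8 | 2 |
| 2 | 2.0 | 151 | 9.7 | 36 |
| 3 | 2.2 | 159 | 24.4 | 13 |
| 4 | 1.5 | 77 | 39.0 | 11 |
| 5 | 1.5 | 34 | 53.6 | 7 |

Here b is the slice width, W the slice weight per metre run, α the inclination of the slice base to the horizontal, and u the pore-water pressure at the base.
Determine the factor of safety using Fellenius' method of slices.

FS = 1.62

Ordinary method of slices: FS = Σ[c'·Δl_i + (W_i cosα_i − u_i·Δl_i)·tanφ'] / Σ W_i sinα_i, with Δl_i = b_i / cosα_i.
Slice 1: Δl = 2.6/cos(-5.8°) = 2.613 m; N'_1 = 80·cos(-5.8°) − 2·2.613 = 74.4; c'Δl = 8.62; W sinα = -8.1
Slice 2: Δl = 2.0/cos9.7° = 2.029 m; N'_2 = 151·cos9.7° − 36·2.029 = 75.8; c'Δl = 6.70; W sinα = 25.4
Slice 3: Δl = 2.2/cos24.4° = 2.416 m; N'_3 = 159·cos24.4° − 13·2.416 = 113.4; c'Δl = 7.97; W sinα = 65.7
Slice 4: Δl = 1.5/cos39.0° = 1.930 m; N'_4 = 77·cos39.0° − 11·1.930 = 38.6; c'Δl = 6.37; W sinα = 48.5
Slice 5: Δl = 1.5/cos53.6° = 2.528 m; N'_5 = 34·cos53.6° − 7·2.528 = 2.5; c'Δl = 8.34; W sinα = 27.4
Σc'Δl = 38.0 kN/m; ΣN' = 304.6 kN/m; ΣW sinα = 158.9 kN/m
Resisting = 38.0 + 304.6·tan35.8° = 38.0 + 219.7 = 257.7 kN/m
FS = 257.7 / 158.9 = 1.622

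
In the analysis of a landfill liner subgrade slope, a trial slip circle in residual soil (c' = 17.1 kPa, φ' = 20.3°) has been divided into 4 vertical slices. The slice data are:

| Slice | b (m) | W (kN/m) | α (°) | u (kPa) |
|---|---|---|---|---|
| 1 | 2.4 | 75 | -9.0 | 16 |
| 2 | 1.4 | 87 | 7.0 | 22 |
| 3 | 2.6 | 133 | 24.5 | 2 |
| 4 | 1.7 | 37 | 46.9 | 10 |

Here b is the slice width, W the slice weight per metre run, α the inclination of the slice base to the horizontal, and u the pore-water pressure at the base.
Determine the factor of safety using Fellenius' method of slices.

Ordinary method of slices: FS = Σ[c'·Δl_i + (W_i cosα_i − u_i·Δl_i)·tanφ'] / Σ W_i sinα_i, with Δl_i = b_i / cosα_i.
Slice 1: Δl = 2.4/cos(-9.0°) = 2.430 m; N'_1 = 75·cos(-9.0°) − 16·2.430 = 35.2; c'Δl = 41.55; W sinα = -11.7
Slice 2: Δl = 1.4/cos7.0° = 1.411 m; N'_2 = 87·cos7.0° − 22·1.411 = 55.3; c'Δl = 24.12; W sinα = 10.6
Slice 3: Δl = 2.6/cos24.5° = 2.857 m; N'_3 = 133·cos24.5° − 2·2.857 = 115.3; c'Δl = 48.86; W sinα = 55.2
Slice 4: Δl = 1.7/cos46.9° = 2.488 m; N'_4 = 37·cos46.9° − 10·2.488 = 0.4; c'Δl = 42.55; W sinα = 27.0
Σc'Δl = 157.1 kN/m; ΣN' = 206.2 kN/m; ΣW sinα = 81.0 kN/m
Resisting = 157.1 + 206.2·tan20.3° = 157.1 + 76.3 = 233.4 kN/m
FS = 233.4 / 81.0 = 2.880

FS = 2.88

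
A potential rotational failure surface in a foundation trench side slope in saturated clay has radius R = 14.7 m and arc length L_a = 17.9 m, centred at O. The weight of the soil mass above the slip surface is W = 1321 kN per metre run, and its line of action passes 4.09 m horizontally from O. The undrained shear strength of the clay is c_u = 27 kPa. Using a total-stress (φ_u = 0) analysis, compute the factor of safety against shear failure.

Taking moments about the centre O, the resisting moment is provided by the undrained shear strength acting along the arc:
M_R = c_u·L_a·R = 27·17.90·14.7 = 7104.5 kN·m/m
M_D = W·d = 1321·4.09 = 5402.9 kN·m/m
FS = M_R / M_D = 7104.5 / 5402.9 = 1.315

FS = 1.31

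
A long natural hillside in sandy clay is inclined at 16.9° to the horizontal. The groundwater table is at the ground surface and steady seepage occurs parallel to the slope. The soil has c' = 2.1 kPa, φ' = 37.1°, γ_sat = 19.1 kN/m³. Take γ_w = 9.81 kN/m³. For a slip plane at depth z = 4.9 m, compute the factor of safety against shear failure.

With seepage parallel to the slope and the water table at the surface, the effective normal stress on the slip plane uses the buoyant unit weight γ' = γ_sat − γ_w while the driving shear stress uses γ_sat:
FS = [c' + γ' z cos²β tanφ'] / [γ_sat z sinβ cosβ]
γ' = 19.1 − 9.81 = 9.29 kN/m³
Numerator = 2.1 + 9.29·4.9·cos²16.9°·tan37.1° = 2.1 + 9.29·4.9·0.9155·0.7563 = 33.618 kPa
Denominator = 19.1·4.9·sin16.9°·cos16.9° = 19.1·4.9·0.2907·0.9568 = 26.032 kPa
FS = 33.618 / 26.032 = 1.291

FS = 1.29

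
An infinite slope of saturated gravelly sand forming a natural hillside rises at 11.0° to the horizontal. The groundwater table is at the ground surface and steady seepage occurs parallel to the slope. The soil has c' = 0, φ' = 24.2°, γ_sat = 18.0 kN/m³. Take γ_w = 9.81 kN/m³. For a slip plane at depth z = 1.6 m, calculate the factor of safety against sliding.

FS = 1.05

With seepage parallel to the slope and the water table at the surface, the effective normal stress on the slip plane uses the buoyant unit weight γ' = γ_sat − γ_w while the driving shear stress uses γ_sat:
FS = [c' + γ' z cos²β tanφ'] / [γ_sat z sinβ cosβ]
(For c' = 0 this reduces to FS = (γ'/γ_sat)·tanφ'/tanβ.)
γ' = 18.0 − 9.81 = 8.19 kN/m³
Numerator = 0.0 + 8.19·1.6·cos²11.0°·tan24.2° = 0.0 + 8.19·1.6·0.9636·0.4494 = 5.675 kPa
Denominator = 18.0·1.6·sin11.0°·cos11.0° = 18.0·1.6·0.1908·0.9816 = 5.394 kPa
FS = 5.675 / 5.394 = 1.052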